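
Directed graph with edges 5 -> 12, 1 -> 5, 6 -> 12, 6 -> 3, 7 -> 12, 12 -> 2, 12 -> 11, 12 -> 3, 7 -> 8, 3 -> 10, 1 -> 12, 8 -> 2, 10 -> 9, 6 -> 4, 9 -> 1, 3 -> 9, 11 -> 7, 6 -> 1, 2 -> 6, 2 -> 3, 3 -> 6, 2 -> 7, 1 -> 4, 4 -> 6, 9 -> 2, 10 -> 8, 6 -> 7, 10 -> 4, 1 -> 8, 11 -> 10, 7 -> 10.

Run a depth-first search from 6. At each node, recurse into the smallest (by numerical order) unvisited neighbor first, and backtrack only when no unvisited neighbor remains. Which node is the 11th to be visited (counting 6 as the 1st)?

7

Visit 6
6 → 1
1 → 4
1 → 5
5 → 12
12 → 2
2 → 3
3 → 9
3 → 10
10 → 8
2 → 7
12 → 11

Visit order: 6, 1, 4, 5, 12, 2, 3, 9, 10, 8, 7, 11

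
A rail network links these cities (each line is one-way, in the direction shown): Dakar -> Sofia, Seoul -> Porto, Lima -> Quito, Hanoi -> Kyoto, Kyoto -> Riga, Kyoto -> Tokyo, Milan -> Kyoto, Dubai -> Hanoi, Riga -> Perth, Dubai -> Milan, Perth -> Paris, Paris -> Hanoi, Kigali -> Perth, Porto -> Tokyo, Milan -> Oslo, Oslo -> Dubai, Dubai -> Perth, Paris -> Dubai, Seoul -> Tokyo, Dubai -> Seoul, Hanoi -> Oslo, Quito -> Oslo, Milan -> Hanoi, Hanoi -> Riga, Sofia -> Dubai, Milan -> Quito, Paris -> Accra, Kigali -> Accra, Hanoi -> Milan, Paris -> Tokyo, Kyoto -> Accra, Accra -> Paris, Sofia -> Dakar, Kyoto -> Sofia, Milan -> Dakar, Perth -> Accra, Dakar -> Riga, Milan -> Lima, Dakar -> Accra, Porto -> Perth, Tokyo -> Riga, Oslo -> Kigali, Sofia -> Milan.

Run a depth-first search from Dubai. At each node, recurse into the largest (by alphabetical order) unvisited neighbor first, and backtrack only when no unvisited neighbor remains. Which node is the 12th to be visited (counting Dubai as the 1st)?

Visit Dubai
Dubai → Seoul
Seoul → Tokyo
Tokyo → Riga
Riga → Perth
Perth → Paris
Paris → Hanoi
Hanoi → Oslo
Oslo → Kigali
Kigali → Accra
Hanoi → Milan
Milan → Quito
Milan → Lima
Milan → Kyoto
Kyoto → Sofia
Sofia → Dakar
Seoul → Porto

Visit order: Dubai, Seoul, Tokyo, Riga, Perth, Paris, Hanoi, Oslo, Kigali, Accra, Milan, Quito, Lima, Kyoto, Sofia, Dakar, Porto

Quito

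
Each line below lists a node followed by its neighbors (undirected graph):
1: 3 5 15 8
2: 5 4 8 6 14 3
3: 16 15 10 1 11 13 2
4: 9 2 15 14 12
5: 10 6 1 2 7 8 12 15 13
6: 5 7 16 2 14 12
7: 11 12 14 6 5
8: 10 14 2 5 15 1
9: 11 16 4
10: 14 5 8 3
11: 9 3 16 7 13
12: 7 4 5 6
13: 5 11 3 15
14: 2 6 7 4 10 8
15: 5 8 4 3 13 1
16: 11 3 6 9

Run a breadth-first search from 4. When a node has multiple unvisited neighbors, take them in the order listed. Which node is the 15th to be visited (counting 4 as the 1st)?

Visit 4; enqueue 9, 2, 15, 14, 12 → queue [9, 2, 15, 14, 12]
Visit 9; enqueue 11, 16 → queue [2, 15, 14, 12, 11, 16]
Visit 2; enqueue 5, 8, 6, 3 → queue [15, 14, 12, 11, 16, 5, 8, 6, 3]
Visit 15; enqueue 13, 1 → queue [14, 12, 11, 16, 5, 8, 6, 3, 13, 1]
Visit 14; enqueue 7, 10 → queue [12, 11, 16, 5, 8, 6, 3, 13, 1, 7, 10]
Visit 12 → queue [11, 16, 5, 8, 6, 3, 13, 1, 7, 10]
Visit 11 → queue [16, 5, 8, 6, 3, 13, 1, 7, 10]
Visit 16 → queue [5, 8, 6, 3, 13, 1, 7, 10]
Visit 5 → queue [8, 6, 3, 13, 1, 7, 10]
Visit 8 → queue [6, 3, 13, 1, 7, 10]
Visit 6 → queue [3, 13, 1, 7, 10]
Visit 3 → queue [13, 1, 7, 10]
Visit 13 → queue [1, 7, 10]
Visit 1 → queue [7, 10]
Visit 7 → queue [10]
Visit 10 → queue []

Visit order: 4, 9, 2, 15, 14, 12, 11, 16, 5, 8, 6, 3, 13, 1, 7, 10

7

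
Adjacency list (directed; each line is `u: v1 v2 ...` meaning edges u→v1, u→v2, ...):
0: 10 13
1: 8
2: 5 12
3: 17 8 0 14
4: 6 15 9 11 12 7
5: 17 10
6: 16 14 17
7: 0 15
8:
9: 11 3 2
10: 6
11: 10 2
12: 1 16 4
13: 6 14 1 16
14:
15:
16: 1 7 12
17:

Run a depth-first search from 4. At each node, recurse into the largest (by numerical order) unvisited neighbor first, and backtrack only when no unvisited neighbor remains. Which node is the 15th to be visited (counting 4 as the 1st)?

Visit 4
4 → 15
4 → 12
12 → 16
16 → 7
7 → 0
0 → 13
13 → 14
13 → 6
6 → 17
13 → 1
1 → 8
0 → 10
4 → 11
11 → 2
2 → 5
4 → 9
9 → 3

Visit order: 4, 15, 12, 16, 7, 0, 13, 14, 6, 17, 1, 8, 10, 11, 2, 5, 9, 3

2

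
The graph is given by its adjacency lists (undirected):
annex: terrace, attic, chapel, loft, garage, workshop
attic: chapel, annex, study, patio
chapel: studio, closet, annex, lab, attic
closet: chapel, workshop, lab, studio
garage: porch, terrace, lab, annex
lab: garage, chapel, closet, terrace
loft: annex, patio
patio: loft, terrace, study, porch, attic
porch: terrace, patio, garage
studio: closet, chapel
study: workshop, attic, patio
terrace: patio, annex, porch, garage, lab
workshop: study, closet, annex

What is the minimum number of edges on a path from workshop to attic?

Level 0: workshop
Level 1: annex, closet, study
Level 2: attic, chapel, garage, lab, loft, patio, studio, terrace
Level 3: porch
attic first appears at level 2.

2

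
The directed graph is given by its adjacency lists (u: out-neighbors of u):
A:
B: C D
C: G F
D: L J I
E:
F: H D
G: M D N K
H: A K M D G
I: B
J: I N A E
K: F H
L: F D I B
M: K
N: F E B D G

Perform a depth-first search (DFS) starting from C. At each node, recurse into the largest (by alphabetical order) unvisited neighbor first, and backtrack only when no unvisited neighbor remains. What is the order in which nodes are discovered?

C, G, N, F, H, M, K, D, L, I, B, J, E, A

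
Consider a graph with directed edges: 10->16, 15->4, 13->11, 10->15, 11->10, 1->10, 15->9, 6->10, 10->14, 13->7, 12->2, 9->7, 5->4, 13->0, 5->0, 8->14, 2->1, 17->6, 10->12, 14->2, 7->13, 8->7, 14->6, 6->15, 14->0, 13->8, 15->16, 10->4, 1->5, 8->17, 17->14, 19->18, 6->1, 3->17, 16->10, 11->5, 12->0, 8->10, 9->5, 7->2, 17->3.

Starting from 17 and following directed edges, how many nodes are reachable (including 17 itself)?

BFS from 17 visits: 17, 3, 6, 14, 1, 10, 15, 0, 2, 5, 4, 12, 16, 9, 7, 13, 8, 11
Reachable nodes: 18 of 20 total.

18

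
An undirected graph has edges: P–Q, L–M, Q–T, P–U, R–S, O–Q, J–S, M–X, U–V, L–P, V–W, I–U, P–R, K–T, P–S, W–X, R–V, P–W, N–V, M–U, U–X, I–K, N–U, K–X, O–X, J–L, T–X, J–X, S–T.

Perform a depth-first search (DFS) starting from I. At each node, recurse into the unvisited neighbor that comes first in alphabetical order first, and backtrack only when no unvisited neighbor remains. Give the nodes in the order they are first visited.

I -> K -> T -> Q -> O -> X -> J -> L -> M -> U -> N -> V -> R -> P -> S -> W

Visit I
I → K
K → T
T → Q
Q → O
O → X
X → J
J → L
L → M
M → U
U → N
N → V
V → R
R → P
P → S
P → W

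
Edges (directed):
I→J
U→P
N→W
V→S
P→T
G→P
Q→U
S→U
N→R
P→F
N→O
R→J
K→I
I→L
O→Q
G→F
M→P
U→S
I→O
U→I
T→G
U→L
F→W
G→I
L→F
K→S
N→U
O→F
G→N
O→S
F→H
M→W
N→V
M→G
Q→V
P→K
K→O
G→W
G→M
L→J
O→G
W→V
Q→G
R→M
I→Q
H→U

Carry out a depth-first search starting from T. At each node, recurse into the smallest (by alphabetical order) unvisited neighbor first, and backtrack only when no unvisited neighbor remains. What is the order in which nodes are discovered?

T -> G -> F -> H -> U -> I -> J -> L -> O -> Q -> V -> S -> P -> K -> W -> M -> N -> R

Visit T
T → G
G → F
F → H
H → U
U → I
I → J
I → L
I → O
O → Q
Q → V
V → S
U → P
P → K
F → W
G → M
G → N
N → R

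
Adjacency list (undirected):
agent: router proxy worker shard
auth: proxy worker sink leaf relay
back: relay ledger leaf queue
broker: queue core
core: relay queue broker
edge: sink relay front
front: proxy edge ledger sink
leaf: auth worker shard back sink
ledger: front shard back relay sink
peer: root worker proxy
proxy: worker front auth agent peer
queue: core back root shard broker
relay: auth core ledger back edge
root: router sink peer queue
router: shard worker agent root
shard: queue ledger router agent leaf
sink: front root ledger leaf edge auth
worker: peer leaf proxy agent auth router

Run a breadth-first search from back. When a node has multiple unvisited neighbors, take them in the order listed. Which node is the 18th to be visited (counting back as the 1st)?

peer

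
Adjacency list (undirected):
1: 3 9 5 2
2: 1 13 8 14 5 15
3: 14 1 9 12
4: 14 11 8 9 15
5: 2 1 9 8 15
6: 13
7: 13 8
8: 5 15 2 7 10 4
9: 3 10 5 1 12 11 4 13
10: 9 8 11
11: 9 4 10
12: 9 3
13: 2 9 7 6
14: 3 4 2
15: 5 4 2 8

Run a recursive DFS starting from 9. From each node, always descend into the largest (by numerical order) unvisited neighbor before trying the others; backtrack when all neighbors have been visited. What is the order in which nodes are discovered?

Visit 9
9 → 13
13 → 7
7 → 8
8 → 15
15 → 5
5 → 2
2 → 14
14 → 4
4 → 11
11 → 10
14 → 3
3 → 12
3 → 1
13 → 6

9, 13, 7, 8, 15, 5, 2, 14, 4, 11, 10, 3, 12, 1, 6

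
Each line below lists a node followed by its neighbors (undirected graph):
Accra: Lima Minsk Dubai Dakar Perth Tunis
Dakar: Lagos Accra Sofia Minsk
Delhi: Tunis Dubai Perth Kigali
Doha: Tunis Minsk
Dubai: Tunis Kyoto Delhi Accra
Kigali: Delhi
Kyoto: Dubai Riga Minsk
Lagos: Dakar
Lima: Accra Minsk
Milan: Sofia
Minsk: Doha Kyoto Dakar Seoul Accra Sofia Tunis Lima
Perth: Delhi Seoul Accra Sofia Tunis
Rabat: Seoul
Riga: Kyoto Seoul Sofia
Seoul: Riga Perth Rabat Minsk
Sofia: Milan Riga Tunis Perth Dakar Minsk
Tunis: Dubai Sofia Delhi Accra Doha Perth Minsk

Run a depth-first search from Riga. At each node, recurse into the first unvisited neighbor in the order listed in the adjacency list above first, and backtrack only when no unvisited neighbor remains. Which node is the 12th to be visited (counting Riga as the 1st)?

Minsk

Visit Riga
Riga → Kyoto
Kyoto → Dubai
Dubai → Tunis
Tunis → Sofia
Sofia → Milan
Sofia → Perth
Perth → Delhi
Delhi → Kigali
Perth → Seoul
Seoul → Rabat
Seoul → Minsk
Minsk → Doha
Minsk → Dakar
Dakar → Lagos
Dakar → Accra
Accra → Lima

Visit order: Riga, Kyoto, Dubai, Tunis, Sofia, Milan, Perth, Delhi, Kigali, Seoul, Rabat, Minsk, Doha, Dakar, Lagos, Accra, Lima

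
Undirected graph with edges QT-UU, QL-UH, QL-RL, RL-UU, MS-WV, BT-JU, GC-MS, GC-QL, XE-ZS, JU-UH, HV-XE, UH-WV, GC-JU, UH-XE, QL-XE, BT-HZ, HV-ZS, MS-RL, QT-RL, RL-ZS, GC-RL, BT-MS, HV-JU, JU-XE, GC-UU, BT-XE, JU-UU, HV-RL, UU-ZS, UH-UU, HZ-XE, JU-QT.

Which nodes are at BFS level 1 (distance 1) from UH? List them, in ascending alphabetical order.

JU, QL, UU, WV, XE

Level 0: UH
Level 1: JU, QL, UU, WV, XE
Level 2: BT, GC, HV, HZ, MS, QT, RL, ZS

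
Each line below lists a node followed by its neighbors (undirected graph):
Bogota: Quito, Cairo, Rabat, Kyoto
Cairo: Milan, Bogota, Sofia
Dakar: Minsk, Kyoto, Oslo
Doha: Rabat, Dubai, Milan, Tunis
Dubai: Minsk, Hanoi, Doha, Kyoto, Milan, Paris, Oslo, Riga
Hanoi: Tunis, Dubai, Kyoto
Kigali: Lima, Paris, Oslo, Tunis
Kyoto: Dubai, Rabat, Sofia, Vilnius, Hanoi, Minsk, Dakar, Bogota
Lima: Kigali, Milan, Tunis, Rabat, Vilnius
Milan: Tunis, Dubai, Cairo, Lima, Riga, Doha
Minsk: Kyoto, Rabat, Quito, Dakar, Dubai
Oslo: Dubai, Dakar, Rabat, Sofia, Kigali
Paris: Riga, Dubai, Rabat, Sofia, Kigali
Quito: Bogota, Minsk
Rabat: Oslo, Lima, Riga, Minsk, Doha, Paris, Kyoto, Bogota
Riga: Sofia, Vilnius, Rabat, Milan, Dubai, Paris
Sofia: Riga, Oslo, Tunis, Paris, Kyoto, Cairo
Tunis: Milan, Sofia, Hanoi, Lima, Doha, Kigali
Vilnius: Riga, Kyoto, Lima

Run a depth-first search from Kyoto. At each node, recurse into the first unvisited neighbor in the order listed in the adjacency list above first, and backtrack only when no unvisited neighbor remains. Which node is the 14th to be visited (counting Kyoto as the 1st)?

Milan

Visit Kyoto
Kyoto → Dubai
Dubai → Minsk
Minsk → Rabat
Rabat → Oslo
Oslo → Dakar
Oslo → Sofia
Sofia → Riga
Riga → Vilnius
Vilnius → Lima
Lima → Kigali
Kigali → Paris
Kigali → Tunis
Tunis → Milan
Milan → Cairo
Cairo → Bogota
Bogota → Quito
Milan → Doha
Tunis → Hanoi

Visit order: Kyoto, Dubai, Minsk, Rabat, Oslo, Dakar, Sofia, Riga, Vilnius, Lima, Kigali, Paris, Tunis, Milan, Cairo, Bogota, Quito, Doha, Hanoi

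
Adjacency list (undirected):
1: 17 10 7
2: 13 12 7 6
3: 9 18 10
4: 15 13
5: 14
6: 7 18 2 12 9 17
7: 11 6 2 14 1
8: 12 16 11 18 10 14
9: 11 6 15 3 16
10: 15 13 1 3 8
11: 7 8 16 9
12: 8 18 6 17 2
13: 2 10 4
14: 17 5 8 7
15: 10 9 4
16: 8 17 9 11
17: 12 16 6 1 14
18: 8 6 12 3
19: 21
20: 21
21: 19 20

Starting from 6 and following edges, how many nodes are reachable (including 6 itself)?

BFS from 6 visits: 6, 7, 18, 2, 12, 9, 17, 11, 14, 1, 8, 3, 13, 15, 16, 5, 10, 4
Reachable nodes: 18 of 21 total.

18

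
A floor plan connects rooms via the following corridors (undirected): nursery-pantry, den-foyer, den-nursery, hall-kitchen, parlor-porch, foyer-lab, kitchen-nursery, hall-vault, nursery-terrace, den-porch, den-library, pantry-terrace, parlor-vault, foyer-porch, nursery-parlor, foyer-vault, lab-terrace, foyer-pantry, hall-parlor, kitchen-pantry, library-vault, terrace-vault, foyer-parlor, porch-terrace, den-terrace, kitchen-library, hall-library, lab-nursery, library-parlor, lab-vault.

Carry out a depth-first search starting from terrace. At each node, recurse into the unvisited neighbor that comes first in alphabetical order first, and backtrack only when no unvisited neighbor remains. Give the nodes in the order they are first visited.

Visit terrace
terrace → den
den → foyer
foyer → lab
lab → nursery
nursery → kitchen
kitchen → hall
hall → library
library → parlor
parlor → porch
parlor → vault
kitchen → pantry

terrace den foyer lab nursery kitchen hall library parlor porch vault pantry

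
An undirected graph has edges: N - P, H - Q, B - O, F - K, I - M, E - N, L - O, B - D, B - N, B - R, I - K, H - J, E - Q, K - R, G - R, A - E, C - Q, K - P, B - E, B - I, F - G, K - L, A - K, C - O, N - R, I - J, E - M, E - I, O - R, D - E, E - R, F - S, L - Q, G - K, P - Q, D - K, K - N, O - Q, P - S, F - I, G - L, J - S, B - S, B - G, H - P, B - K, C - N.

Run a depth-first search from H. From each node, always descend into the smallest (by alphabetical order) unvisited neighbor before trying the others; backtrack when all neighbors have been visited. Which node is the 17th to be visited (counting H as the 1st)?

S

Visit H
H → J
J → I
I → B
B → D
D → E
E → A
A → K
K → F
F → G
G → L
L → O
O → C
C → N
N → P
P → Q
P → S
N → R
E → M

Visit order: H, J, I, B, D, E, A, K, F, G, L, O, C, N, P, Q, S, R, M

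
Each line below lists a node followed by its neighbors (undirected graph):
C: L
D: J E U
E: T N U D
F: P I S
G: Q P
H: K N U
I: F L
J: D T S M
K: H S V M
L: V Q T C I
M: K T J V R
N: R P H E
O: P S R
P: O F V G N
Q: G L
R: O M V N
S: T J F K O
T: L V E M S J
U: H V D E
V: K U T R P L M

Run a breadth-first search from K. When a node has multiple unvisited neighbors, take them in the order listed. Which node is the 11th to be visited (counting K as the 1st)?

O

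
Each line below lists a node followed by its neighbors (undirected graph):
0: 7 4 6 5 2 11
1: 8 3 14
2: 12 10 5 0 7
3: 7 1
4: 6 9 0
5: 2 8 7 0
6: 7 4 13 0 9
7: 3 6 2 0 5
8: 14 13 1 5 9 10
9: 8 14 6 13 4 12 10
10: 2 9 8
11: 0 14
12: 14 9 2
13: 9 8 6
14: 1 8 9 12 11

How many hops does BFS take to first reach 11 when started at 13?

3

Level 0: 13
Level 1: 6, 8, 9
Level 2: 0, 1, 4, 5, 7, 10, 12, 14
Level 3: 2, 3, 11
11 first appears at level 3.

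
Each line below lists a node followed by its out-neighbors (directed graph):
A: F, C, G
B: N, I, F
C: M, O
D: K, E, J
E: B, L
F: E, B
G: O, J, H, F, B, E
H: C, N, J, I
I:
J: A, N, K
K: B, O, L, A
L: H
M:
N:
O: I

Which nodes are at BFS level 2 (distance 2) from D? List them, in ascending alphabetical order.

Level 0: D
Level 1: E, J, K
Level 2: A, B, L, N, O
Level 3: C, F, G, H, I
Level 4: M

A, B, L, N, O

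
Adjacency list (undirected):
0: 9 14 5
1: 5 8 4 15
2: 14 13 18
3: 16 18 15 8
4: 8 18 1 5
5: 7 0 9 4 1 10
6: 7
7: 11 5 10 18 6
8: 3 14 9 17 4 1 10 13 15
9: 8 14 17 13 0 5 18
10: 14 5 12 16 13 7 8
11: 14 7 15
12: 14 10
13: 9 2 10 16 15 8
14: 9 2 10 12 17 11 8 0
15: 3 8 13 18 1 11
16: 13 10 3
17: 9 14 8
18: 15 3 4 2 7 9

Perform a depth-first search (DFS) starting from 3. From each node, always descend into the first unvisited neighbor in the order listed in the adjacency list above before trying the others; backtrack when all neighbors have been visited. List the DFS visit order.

Visit 3
3 → 16
16 → 13
13 → 9
9 → 8
8 → 14
14 → 2
2 → 18
18 → 15
15 → 1
1 → 5
5 → 7
7 → 11
7 → 10
10 → 12
7 → 6
5 → 0
5 → 4
14 → 17

3 -> 16 -> 13 -> 9 -> 8 -> 14 -> 2 -> 18 -> 15 -> 1 -> 5 -> 7 -> 11 -> 10 -> 12 -> 6 -> 0 -> 4 -> 17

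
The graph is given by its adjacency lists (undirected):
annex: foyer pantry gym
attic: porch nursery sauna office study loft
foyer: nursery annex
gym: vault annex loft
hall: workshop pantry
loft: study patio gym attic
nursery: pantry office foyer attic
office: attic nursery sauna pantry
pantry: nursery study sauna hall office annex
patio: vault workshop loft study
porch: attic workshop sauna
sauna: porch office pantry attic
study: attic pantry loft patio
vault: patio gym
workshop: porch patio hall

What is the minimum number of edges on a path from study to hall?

Level 0: study
Level 1: attic, loft, pantry, patio
Level 2: annex, gym, hall, nursery, office, porch, sauna, vault, workshop
Level 3: foyer
hall first appears at level 2.

2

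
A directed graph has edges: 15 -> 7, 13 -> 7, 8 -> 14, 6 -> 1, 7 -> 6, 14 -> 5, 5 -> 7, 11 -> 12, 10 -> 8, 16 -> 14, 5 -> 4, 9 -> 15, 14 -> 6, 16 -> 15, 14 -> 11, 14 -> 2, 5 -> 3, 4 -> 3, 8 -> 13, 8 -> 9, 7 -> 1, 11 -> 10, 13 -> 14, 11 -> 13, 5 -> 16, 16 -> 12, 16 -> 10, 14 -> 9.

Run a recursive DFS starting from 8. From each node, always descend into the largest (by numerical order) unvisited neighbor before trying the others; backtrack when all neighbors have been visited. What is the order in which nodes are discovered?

Visit 8
8 → 14
14 → 11
11 → 13
13 → 7
7 → 6
6 → 1
11 → 12
11 → 10
14 → 9
9 → 15
14 → 5
5 → 16
5 → 4
4 → 3
14 → 2

8 14 11 13 7 6 1 12 10 9 15 5 16 4 3 2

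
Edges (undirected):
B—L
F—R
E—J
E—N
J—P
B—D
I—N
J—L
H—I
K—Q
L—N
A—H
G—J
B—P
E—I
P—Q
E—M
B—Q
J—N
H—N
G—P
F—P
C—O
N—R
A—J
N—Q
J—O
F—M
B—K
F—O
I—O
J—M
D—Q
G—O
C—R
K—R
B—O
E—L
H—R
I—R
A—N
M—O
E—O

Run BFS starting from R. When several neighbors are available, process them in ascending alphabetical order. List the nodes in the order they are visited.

R, C, F, H, I, K, N, O, M, P, A, E, B, Q, J, L, G, D

Visit R; enqueue C, F, H, I, K, N → queue [C, F, H, I, K, N]
Visit C; enqueue O → queue [F, H, I, K, N, O]
Visit F; enqueue M, P → queue [H, I, K, N, O, M, P]
Visit H; enqueue A → queue [I, K, N, O, M, P, A]
Visit I; enqueue E → queue [K, N, O, M, P, A, E]
Visit K; enqueue B, Q → queue [N, O, M, P, A, E, B, Q]
Visit N; enqueue J, L → queue [O, M, P, A, E, B, Q, J, L]
Visit O; enqueue G → queue [M, P, A, E, B, Q, J, L, G]
Visit M → queue [P, A, E, B, Q, J, L, G]
Visit P → queue [A, E, B, Q, J, L, G]
Visit A → queue [E, B, Q, J, L, G]
Visit E → queue [B, Q, J, L, G]
Visit B; enqueue D → queue [Q, J, L, G, D]
Visit Q → queue [J, L, G, D]
Visit J → queue [L, G, D]
Visit L → queue [G, D]
Visit G → queue [D]
Visit D → queue []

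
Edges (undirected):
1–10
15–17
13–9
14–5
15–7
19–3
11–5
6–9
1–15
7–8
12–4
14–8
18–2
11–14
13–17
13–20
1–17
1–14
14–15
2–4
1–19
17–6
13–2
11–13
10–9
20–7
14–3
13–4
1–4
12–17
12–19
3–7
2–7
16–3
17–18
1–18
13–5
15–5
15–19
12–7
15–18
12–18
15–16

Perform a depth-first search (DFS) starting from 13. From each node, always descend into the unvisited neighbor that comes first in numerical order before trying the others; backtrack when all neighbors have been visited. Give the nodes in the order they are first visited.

13, 2, 4, 1, 10, 9, 6, 17, 12, 7, 3, 14, 5, 11, 15, 16, 18, 19, 8, 20

Visit 13
13 → 2
2 → 4
4 → 1
1 → 10
10 → 9
9 → 6
6 → 17
17 → 12
12 → 7
7 → 3
3 → 14
14 → 5
5 → 11
5 → 15
15 → 16
15 → 18
15 → 19
14 → 8
7 → 20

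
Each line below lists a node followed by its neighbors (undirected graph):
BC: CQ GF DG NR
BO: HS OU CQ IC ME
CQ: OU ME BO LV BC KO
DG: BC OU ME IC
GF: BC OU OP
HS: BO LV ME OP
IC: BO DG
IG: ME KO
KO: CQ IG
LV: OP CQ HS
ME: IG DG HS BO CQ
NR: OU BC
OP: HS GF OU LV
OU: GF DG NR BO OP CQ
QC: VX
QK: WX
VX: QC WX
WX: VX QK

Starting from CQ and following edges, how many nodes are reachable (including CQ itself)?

14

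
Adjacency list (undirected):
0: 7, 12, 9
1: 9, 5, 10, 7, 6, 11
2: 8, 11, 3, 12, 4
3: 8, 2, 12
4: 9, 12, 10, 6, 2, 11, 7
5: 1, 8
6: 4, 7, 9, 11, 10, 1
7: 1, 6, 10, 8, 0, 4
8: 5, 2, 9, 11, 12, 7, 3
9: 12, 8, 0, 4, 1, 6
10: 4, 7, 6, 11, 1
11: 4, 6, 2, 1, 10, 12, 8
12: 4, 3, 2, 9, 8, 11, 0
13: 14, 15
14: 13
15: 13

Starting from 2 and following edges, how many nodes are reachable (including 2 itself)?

BFS from 2 visits: 2, 3, 4, 8, 11, 12, 6, 7, 9, 10, 5, 1, 0
Reachable nodes: 13 of 16 total.

13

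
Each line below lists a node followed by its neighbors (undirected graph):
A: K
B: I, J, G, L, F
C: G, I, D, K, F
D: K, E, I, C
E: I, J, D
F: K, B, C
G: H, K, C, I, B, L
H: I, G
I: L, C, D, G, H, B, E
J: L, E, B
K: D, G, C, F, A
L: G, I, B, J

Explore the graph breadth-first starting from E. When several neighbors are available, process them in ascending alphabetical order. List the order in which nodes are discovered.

E, D, I, J, C, K, B, G, H, L, F, A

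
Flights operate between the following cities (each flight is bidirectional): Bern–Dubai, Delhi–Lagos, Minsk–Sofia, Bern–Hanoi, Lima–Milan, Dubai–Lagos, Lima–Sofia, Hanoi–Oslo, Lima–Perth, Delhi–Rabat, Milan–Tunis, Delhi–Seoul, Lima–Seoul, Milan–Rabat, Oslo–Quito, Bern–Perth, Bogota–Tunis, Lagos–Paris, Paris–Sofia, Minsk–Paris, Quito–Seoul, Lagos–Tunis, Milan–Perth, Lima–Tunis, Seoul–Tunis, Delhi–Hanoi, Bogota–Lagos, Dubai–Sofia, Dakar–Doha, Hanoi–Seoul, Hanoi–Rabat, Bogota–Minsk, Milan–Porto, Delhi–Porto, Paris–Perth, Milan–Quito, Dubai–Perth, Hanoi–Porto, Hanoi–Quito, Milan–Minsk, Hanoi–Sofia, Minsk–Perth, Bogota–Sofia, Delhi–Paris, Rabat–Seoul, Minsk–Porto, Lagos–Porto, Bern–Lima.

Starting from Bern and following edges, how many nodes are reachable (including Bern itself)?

18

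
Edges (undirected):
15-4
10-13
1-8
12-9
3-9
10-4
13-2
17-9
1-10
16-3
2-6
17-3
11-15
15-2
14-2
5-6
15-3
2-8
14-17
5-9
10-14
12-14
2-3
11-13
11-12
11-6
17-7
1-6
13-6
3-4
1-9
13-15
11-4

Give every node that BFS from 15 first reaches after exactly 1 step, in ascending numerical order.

2, 3, 4, 11, 13

Level 0: 15
Level 1: 2, 3, 4, 11, 13
Level 2: 6, 8, 9, 10, 12, 14, 16, 17
Level 3: 1, 5, 7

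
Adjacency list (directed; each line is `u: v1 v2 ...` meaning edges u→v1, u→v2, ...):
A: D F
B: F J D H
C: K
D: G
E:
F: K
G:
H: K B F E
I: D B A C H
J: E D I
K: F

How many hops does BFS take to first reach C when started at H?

Level 0: H
Level 1: B, E, F, K
Level 2: D, J
Level 3: G, I
Level 4: A, C
C first appears at level 4.

4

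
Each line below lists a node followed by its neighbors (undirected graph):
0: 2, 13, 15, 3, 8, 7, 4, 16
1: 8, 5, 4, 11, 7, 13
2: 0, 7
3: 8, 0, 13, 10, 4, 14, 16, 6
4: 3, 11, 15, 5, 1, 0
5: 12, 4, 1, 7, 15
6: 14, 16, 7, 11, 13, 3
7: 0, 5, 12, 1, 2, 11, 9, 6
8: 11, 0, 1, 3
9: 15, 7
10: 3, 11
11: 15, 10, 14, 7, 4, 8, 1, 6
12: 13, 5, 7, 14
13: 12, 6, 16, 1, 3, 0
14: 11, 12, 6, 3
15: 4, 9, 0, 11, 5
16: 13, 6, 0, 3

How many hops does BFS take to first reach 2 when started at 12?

Level 0: 12
Level 1: 5, 7, 13, 14
Level 2: 0, 1, 2, 3, 4, 6, 9, 11, 15, 16
Level 3: 8, 10
2 first appears at level 2.

2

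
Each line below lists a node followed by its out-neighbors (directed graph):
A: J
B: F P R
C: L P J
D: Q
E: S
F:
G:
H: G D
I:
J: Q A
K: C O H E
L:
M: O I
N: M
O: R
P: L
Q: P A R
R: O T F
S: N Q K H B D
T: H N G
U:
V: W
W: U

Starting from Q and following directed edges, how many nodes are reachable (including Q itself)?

BFS from Q visits: Q, A, P, R, J, L, F, O, T, G, H, N, D, M, I
Reachable nodes: 15 of 23 total.

15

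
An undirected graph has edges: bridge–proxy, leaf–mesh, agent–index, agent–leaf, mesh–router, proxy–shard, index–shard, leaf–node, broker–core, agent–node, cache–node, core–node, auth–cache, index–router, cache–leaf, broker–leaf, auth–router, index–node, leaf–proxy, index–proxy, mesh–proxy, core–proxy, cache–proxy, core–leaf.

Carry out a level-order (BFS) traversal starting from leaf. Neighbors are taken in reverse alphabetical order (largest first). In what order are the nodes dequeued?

leaf, proxy, node, mesh, core, cache, broker, agent, shard, index, bridge, router, auth

Visit leaf; enqueue proxy, node, mesh, core, cache, broker, agent → queue [proxy, node, mesh, core, cache, broker, agent]
Visit proxy; enqueue shard, index, bridge → queue [node, mesh, core, cache, broker, agent, shard, index, bridge]
Visit node → queue [mesh, core, cache, broker, agent, shard, index, bridge]
Visit mesh; enqueue router → queue [core, cache, broker, agent, shard, index, bridge, router]
Visit core → queue [cache, broker, agent, shard, index, bridge, router]
Visit cache; enqueue auth → queue [broker, agent, shard, index, bridge, router, auth]
Visit broker → queue [agent, shard, index, bridge, router, auth]
Visit agent → queue [shard, index, bridge, router, auth]
Visit shard → queue [index, bridge, router, auth]
Visit index → queue [bridge, router, auth]
Visit bridge → queue [router, auth]
Visit router → queue [auth]
Visit auth → queue []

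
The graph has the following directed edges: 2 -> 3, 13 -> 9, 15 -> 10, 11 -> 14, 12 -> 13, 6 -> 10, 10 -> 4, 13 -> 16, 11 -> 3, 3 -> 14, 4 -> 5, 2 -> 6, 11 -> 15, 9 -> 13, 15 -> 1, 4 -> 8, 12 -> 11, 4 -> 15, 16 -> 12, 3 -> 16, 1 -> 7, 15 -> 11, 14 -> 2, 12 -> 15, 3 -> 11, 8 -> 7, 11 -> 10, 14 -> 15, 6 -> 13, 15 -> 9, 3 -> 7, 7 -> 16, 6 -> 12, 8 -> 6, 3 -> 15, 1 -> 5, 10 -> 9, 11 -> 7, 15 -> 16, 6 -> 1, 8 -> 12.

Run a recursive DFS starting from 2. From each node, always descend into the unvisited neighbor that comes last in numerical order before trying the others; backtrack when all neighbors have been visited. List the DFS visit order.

2, 6, 13, 16, 12, 15, 11, 14, 10, 9, 4, 8, 7, 5, 3, 1

Visit 2
2 → 6
6 → 13
13 → 16
16 → 12
12 → 15
15 → 11
11 → 14
11 → 10
10 → 9
10 → 4
4 → 8
8 → 7
4 → 5
11 → 3
15 → 1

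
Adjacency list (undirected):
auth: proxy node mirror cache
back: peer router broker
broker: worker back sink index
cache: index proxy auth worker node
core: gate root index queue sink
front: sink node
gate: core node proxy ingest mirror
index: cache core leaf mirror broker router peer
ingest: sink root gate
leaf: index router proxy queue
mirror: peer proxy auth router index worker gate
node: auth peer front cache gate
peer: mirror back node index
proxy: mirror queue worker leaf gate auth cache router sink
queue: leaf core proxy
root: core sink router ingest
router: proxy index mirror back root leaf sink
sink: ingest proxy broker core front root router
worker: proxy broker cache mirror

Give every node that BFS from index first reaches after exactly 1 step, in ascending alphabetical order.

broker, cache, core, leaf, mirror, peer, router

Level 0: index
Level 1: broker, cache, core, leaf, mirror, peer, router
Level 2: auth, back, gate, node, proxy, queue, root, sink, worker
Level 3: front, ingest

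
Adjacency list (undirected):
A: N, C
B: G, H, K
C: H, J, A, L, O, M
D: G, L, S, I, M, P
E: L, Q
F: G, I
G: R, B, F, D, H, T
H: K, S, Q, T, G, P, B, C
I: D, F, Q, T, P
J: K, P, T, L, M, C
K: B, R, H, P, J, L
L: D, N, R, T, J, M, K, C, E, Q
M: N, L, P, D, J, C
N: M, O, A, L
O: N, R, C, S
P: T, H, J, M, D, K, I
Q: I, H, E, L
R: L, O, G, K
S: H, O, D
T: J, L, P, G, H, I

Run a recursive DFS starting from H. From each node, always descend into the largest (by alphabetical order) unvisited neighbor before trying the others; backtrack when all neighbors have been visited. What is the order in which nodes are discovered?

Visit H
H → T
T → P
P → M
M → N
N → O
O → S
S → D
D → L
L → R
R → K
K → J
J → C
C → A
K → B
B → G
G → F
F → I
I → Q
Q → E

H, T, P, M, N, O, S, D, L, R, K, J, C, A, B, G, F, I, Q, E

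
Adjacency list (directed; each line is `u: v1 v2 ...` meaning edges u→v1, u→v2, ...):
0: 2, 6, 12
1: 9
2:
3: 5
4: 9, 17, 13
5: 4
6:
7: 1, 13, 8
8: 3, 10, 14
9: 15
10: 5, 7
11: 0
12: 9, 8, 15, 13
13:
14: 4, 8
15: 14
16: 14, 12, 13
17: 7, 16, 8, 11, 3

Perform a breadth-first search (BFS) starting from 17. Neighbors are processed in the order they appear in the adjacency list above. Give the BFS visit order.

17, 7, 16, 8, 11, 3, 1, 13, 14, 12, 10, 0, 5, 9, 4, 15, 2, 6

Visit 17; enqueue 7, 16, 8, 11, 3 → queue [7, 16, 8, 11, 3]
Visit 7; enqueue 1, 13 → queue [16, 8, 11, 3, 1, 13]
Visit 16; enqueue 14, 12 → queue [8, 11, 3, 1, 13, 14, 12]
Visit 8; enqueue 10 → queue [11, 3, 1, 13, 14, 12, 10]
Visit 11; enqueue 0 → queue [3, 1, 13, 14, 12, 10, 0]
Visit 3; enqueue 5 → queue [1, 13, 14, 12, 10, 0, 5]
Visit 1; enqueue 9 → queue [13, 14, 12, 10, 0, 5, 9]
Visit 13 → queue [14, 12, 10, 0, 5, 9]
Visit 14; enqueue 4 → queue [12, 10, 0, 5, 9, 4]
Visit 12; enqueue 15 → queue [10, 0, 5, 9, 4, 15]
Visit 10 → queue [0, 5, 9, 4, 15]
Visit 0; enqueue 2, 6 → queue [5, 9, 4, 15, 2, 6]
Visit 5 → queue [9, 4, 15, 2, 6]
Visit 9 → queue [4, 15, 2, 6]
Visit 4 → queue [15, 2, 6]
Visit 15 → queue [2, 6]
Visit 2 → queue [6]
Visit 6 → queue []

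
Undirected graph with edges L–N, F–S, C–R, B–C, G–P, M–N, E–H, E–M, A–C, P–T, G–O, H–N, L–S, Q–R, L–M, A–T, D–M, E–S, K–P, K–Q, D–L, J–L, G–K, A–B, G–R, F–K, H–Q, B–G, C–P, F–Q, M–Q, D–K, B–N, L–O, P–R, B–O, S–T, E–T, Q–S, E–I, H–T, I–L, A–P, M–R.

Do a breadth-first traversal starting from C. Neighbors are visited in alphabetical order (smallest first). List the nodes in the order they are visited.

C -> A -> B -> P -> R -> T -> G -> N -> O -> K -> M -> Q -> E -> H -> S -> L -> D -> F -> I -> J

Visit C; enqueue A, B, P, R → queue [A, B, P, R]
Visit A; enqueue T → queue [B, P, R, T]
Visit B; enqueue G, N, O → queue [P, R, T, G, N, O]
Visit P; enqueue K → queue [R, T, G, N, O, K]
Visit R; enqueue M, Q → queue [T, G, N, O, K, M, Q]
Visit T; enqueue E, H, S → queue [G, N, O, K, M, Q, E, H, S]
Visit G → queue [N, O, K, M, Q, E, H, S]
Visit N; enqueue L → queue [O, K, M, Q, E, H, S, L]
Visit O → queue [K, M, Q, E, H, S, L]
Visit K; enqueue D, F → queue [M, Q, E, H, S, L, D, F]
Visit M → queue [Q, E, H, S, L, D, F]
Visit Q → queue [E, H, S, L, D, F]
Visit E; enqueue I → queue [H, S, L, D, F, I]
Visit H → queue [S, L, D, F, I]
Visit S → queue [L, D, F, I]
Visit L; enqueue J → queue [D, F, I, J]
Visit D → queue [F, I, J]
Visit F → queue [I, J]
Visit I → queue [J]
Visit J → queue []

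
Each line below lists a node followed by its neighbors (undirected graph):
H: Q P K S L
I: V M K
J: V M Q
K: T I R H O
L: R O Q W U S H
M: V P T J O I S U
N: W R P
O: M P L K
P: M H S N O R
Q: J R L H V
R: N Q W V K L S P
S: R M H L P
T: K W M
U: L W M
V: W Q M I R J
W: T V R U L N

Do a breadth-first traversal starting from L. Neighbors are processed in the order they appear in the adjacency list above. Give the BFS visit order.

Visit L; enqueue R, O, Q, W, U, S, H → queue [R, O, Q, W, U, S, H]
Visit R; enqueue N, V, K, P → queue [O, Q, W, U, S, H, N, V, K, P]
Visit O; enqueue M → queue [Q, W, U, S, H, N, V, K, P, M]
Visit Q; enqueue J → queue [W, U, S, H, N, V, K, P, M, J]
Visit W; enqueue T → queue [U, S, H, N, V, K, P, M, J, T]
Visit U → queue [S, H, N, V, K, P, M, J, T]
Visit S → queue [H, N, V, K, P, M, J, T]
Visit H → queue [N, V, K, P, M, J, T]
Visit N → queue [V, K, P, M, J, T]
Visit V; enqueue I → queue [K, P, M, J, T, I]
Visit K → queue [P, M, J, T, I]
Visit P → queue [M, J, T, I]
Visit M → queue [J, T, I]
Visit J → queue [T, I]
Visit T → queue [I]
Visit I → queue []

L → R → O → Q → W → U → S → H → N → V → K → P → M → J → T → I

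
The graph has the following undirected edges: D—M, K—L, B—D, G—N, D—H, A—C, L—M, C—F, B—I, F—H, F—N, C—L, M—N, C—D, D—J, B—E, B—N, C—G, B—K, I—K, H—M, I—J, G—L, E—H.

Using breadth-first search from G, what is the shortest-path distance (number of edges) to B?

Level 0: G
Level 1: C, L, N
Level 2: A, B, D, F, K, M
Level 3: E, H, I, J
B first appears at level 2.

2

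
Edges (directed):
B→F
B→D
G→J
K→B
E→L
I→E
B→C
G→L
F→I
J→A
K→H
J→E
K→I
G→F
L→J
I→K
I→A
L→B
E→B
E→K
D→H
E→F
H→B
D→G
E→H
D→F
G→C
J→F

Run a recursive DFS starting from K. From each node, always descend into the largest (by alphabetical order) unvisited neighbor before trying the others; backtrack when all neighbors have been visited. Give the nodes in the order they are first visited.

Visit K
K → I
I → E
E → L
L → J
J → F
J → A
L → B
B → D
D → H
D → G
G → C

K -> I -> E -> L -> J -> F -> A -> B -> D -> H -> G -> C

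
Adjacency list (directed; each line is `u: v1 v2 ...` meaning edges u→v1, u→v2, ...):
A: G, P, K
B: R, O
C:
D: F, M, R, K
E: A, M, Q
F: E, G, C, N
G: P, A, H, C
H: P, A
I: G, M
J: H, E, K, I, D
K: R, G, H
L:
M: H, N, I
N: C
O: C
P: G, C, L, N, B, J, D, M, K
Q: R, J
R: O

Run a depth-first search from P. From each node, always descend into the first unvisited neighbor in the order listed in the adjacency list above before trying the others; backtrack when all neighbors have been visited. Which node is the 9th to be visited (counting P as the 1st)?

L

Visit P
P → G
G → A
A → K
K → R
R → O
O → C
K → H
P → L
P → N
P → B
P → J
J → E
E → M
M → I
E → Q
J → D
D → F

Visit order: P, G, A, K, R, O, C, H, L, N, B, J, E, M, I, Q, D, F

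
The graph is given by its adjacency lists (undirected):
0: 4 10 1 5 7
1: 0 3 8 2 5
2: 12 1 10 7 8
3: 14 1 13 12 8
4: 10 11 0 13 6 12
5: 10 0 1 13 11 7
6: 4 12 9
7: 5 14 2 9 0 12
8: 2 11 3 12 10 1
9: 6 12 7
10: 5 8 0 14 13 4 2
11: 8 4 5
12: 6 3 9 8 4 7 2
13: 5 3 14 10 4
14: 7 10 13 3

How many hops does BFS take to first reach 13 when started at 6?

Level 0: 6
Level 1: 4, 9, 12
Level 2: 0, 2, 3, 7, 8, 10, 11, 13
Level 3: 1, 5, 14
13 first appears at level 2.

2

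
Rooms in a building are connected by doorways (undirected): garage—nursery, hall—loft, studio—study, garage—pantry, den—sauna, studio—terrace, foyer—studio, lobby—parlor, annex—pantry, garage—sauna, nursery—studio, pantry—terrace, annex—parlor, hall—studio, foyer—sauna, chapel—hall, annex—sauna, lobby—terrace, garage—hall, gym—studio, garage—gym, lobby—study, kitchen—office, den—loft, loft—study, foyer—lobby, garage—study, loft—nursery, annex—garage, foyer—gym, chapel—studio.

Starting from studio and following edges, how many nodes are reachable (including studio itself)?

BFS from studio visits: studio, terrace, study, nursery, hall, gym, foyer, chapel, pantry, lobby, loft, garage, sauna, annex, parlor, den
Reachable nodes: 16 of 18 total.

16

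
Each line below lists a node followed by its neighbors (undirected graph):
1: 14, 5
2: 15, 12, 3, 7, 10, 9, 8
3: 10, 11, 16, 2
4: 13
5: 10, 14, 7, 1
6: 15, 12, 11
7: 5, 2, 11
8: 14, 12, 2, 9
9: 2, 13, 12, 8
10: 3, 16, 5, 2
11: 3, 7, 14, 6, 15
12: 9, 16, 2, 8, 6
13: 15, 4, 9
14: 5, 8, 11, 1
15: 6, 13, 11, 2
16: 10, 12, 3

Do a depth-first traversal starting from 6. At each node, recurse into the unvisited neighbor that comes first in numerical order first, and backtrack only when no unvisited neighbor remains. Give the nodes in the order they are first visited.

6 11 3 2 7 5 1 14 8 9 12 16 10 13 4 15

Visit 6
6 → 11
11 → 3
3 → 2
2 → 7
7 → 5
5 → 1
1 → 14
14 → 8
8 → 9
9 → 12
12 → 16
16 → 10
9 → 13
13 → 4
13 → 15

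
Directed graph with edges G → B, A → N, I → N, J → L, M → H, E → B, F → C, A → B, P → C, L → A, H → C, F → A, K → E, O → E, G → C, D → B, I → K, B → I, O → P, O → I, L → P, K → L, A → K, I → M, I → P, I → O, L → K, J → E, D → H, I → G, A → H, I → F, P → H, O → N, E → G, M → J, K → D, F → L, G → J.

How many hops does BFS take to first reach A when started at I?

2

Level 0: I
Level 1: F, G, K, M, N, O, P
Level 2: A, B, C, D, E, H, J, L
A first appears at level 2.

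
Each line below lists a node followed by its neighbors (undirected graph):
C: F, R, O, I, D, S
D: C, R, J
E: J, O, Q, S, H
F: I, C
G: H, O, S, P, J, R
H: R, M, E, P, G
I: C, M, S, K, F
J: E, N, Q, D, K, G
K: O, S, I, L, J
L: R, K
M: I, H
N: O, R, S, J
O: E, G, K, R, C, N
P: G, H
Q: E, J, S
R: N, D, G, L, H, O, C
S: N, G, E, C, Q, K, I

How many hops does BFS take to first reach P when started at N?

3

Level 0: N
Level 1: J, O, R, S
Level 2: C, D, E, G, H, I, K, L, Q
Level 3: F, M, P
P first appears at level 3.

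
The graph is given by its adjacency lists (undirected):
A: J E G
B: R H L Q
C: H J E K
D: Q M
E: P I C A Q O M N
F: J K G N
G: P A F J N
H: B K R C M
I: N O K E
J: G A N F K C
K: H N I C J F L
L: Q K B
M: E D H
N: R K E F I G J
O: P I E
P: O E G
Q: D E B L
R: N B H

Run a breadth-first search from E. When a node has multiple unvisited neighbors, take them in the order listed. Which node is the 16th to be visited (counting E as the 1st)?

Visit E; enqueue P, I, C, A, Q, O, M, N → queue [P, I, C, A, Q, O, M, N]
Visit P; enqueue G → queue [I, C, A, Q, O, M, N, G]
Visit I; enqueue K → queue [C, A, Q, O, M, N, G, K]
Visit C; enqueue H, J → queue [A, Q, O, M, N, G, K, H, J]
Visit A → queue [Q, O, M, N, G, K, H, J]
Visit Q; enqueue D, B, L → queue [O, M, N, G, K, H, J, D, B, L]
Visit O → queue [M, N, G, K, H, J, D, B, L]
Visit M → queue [N, G, K, H, J, D, B, L]
Visit N; enqueue R, F → queue [G, K, H, J, D, B, L, R, F]
Visit G → queue [K, H, J, D, B, L, R, F]
Visit K → queue [H, J, D, B, L, R, F]
Visit H → queue [J, D, B, L, R, F]
Visit J → queue [D, B, L, R, F]
Visit D → queue [B, L, R, F]
Visit B → queue [L, R, F]
Visit L → queue [R, F]
Visit R → queue [F]
Visit F → queue []

Visit order: E, P, I, C, A, Q, O, M, N, G, K, H, J, D, B, L, R, F

L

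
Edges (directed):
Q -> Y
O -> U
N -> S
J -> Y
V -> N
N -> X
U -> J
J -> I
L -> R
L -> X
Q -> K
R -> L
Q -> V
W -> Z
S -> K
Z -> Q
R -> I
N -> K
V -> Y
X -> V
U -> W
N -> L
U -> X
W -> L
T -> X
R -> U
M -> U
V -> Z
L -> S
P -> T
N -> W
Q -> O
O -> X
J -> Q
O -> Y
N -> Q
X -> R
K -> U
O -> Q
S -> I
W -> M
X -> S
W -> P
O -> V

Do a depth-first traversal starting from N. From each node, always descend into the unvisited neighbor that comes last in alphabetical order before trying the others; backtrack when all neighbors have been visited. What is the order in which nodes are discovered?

Visit N
N → X
X → V
V → Z
Z → Q
Q → Y
Q → O
O → U
U → W
W → P
P → T
W → M
W → L
L → S
S → K
S → I
L → R
U → J

N, X, V, Z, Q, Y, O, U, W, P, T, M, L, S, K, I, R, J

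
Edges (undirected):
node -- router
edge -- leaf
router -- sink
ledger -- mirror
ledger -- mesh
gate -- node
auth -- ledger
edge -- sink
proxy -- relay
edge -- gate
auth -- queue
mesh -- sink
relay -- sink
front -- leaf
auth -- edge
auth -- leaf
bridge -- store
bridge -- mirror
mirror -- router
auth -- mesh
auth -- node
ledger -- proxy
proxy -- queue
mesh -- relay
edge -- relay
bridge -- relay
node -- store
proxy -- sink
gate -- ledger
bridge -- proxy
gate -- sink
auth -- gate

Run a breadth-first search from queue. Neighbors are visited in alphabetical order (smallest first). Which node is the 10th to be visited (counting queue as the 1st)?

Visit queue; enqueue auth, proxy → queue [auth, proxy]
Visit auth; enqueue edge, gate, leaf, ledger, mesh, node → queue [proxy, edge, gate, leaf, ledger, mesh, node]
Visit proxy; enqueue bridge, relay, sink → queue [edge, gate, leaf, ledger, mesh, node, bridge, relay, sink]
Visit edge → queue [gate, leaf, ledger, mesh, node, bridge, relay, sink]
Visit gate → queue [leaf, ledger, mesh, node, bridge, relay, sink]
Visit leaf; enqueue front → queue [ledger, mesh, node, bridge, relay, sink, front]
Visit ledger; enqueue mirror → queue [mesh, node, bridge, relay, sink, front, mirror]
Visit mesh → queue [node, bridge, relay, sink, front, mirror]
Visit node; enqueue router, store → queue [bridge, relay, sink, front, mirror, router, store]
Visit bridge → queue [relay, sink, front, mirror, router, store]
Visit relay → queue [sink, front, mirror, router, store]
Visit sink → queue [front, mirror, router, store]
Visit front → queue [mirror, router, store]
Visit mirror → queue [router, store]
Visit router → queue [store]
Visit store → queue []

Visit order: queue, auth, proxy, edge, gate, leaf, ledger, mesh, node, bridge, relay, sink, front, mirror, router, store

bridge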